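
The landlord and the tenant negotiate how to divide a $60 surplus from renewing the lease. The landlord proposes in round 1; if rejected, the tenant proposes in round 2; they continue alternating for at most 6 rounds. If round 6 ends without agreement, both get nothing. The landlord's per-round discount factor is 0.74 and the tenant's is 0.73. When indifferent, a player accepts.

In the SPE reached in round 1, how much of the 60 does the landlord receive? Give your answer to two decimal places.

Round 6 (the tenant proposes): the landlord will accept anything ≥ 0, so the tenant offers 0 and keeps 60.
Round 5 (the landlord proposes): the tenant can get 60 next round, worth 0.73 × 60 = 43.8 now; the landlord offers that and keeps 16.2.
Round 4 (the tenant proposes): the landlord can get 16.2 next round, worth 0.74 × 16.2 = 11.988 now. The tenant offers 11.988 and keeps 60 − 11.988 = 48.012.
Round 3 (the landlord proposes): the tenant can get 48.012 next round, worth 0.73 × 48.012 = 35.04876 now. The landlord offers 35.04876 and keeps 60 − 35.04876 = 24.95124.
Round 2 (the tenant proposes): the landlord can get 24.95124 next round, worth 0.74 × 24.95124 = 18.4639176 now. The tenant offers 18.4639176 and keeps 60 − 18.4639176 = 41.5360824.
Round 1 (the landlord proposes): the tenant can get 41.5360824 next round, worth 0.73 × 41.5360824 = 30.321340152 now. The landlord offers 30.321340152 and keeps 60 − 30.321340152 = 29.678659848.

29.68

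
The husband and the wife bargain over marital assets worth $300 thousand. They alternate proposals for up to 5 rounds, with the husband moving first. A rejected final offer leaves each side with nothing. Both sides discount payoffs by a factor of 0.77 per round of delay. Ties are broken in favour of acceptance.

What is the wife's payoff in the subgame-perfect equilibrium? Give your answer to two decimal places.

84.63

Round 5 (the husband proposes): the wife will accept anything ≥ 0, so the husband offers 0 and keeps 300.
Round 4 (the wife proposes): the husband can get 300 next round, worth 0.77 × 300 = 231 now. The wife offers 231 and keeps 300 − 231 = 69.
Round 3 (the husband proposes): the wife can get 69 next round, worth 0.77 × 69 = 53.13 now; the husband offers that and keeps 246.87.
Round 2 (the wife proposes): the husband can get 246.87 next round, worth 0.77 × 246.87 = 190.0899 now; the wife offers that and keeps 109.9101.
Round 1 (the husband proposes): the wife can get 109.9101 next round, worth 0.77 × 109.9101 = 84.630777 now. The husband offers 84.630777 and keeps 300 − 84.630777 = 215.369223.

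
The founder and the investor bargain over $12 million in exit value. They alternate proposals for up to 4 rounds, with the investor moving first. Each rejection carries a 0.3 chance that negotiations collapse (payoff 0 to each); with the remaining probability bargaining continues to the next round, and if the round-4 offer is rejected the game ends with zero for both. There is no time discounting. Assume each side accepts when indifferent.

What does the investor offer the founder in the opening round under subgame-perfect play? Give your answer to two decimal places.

By backward induction:
Round 4 (the founder proposes): the investor will accept anything ≥ 0, so the founder offers 0 and keeps 12.
Round 3 (the investor proposes): rejecting gives the founder an expected 0.7 × 12 = 8.4. The investor offers 8.4 and keeps 12 − 8.4 = 3.6.
Round 2 (the founder proposes): rejecting gives the investor an expected 0.7 × 3.6 = 2.52; the founder offers that and keeps 9.48.
Round 1 (the investor proposes): rejecting gives the founder an expected 0.7 × 9.48 = 6.636, so the investor offers 6.636, keeping 5.364.

6.64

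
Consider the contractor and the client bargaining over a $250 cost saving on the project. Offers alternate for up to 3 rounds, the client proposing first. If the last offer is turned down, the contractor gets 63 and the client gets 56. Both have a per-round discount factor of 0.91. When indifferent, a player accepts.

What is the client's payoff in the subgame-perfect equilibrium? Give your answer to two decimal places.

177.35

Round 3 (the client proposes): the contractor gets 63 if talks fail, so the client offers 63 and keeps 187.
Round 2 (the contractor proposes): the client can get 187 next round, worth 0.91 × 187 = 170.17 now. The contractor offers 170.17 and keeps 250 − 170.17 = 79.83.
Round 1 (the client proposes): the contractor can get 79.83 next round, worth 0.91 × 79.83 = 72.6453 now; the client offers that and keeps 177.3547.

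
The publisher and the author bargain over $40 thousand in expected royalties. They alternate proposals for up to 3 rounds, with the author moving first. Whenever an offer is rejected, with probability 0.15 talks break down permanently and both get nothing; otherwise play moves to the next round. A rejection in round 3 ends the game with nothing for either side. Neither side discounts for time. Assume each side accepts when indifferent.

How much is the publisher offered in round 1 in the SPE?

5.1

Round 3 (the author proposes): rejection yields 0 for the publisher; the author offers 0 and keeps 40.
Round 2 (the publisher proposes): rejecting gives the author an expected 0.85 × 40 = 34, so the publisher offers 34, keeping 6.
Round 1 (the author proposes): rejecting gives the publisher an expected 0.85 × 6 = 5.1, so the author offers 5.1, keeping 34.9.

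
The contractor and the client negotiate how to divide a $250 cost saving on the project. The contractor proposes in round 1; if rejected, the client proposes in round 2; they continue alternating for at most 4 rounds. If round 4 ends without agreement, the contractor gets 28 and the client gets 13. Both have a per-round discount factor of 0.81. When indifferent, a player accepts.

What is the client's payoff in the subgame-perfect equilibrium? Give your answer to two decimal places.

Round 4 (the client proposes): the contractor gets 28 if talks fail, so the client offers 28 and keeps 222.
Round 3 (the contractor proposes): the client can get 222 next round, worth 0.81 × 222 = 179.82 now. The contractor offers 179.82 and keeps 250 − 179.82 = 70.18.
Round 2 (the client proposes): the contractor can get 70.18 next round, worth 0.81 × 70.18 = 56.8458 now; the client offers that and keeps 193.1542.
Round 1 (the contractor proposes): the client can get 193.1542 next round, worth 0.81 × 193.1542 = 156.454902 now, so the contractor offers 156.454902, keeping 93.545098.

156.45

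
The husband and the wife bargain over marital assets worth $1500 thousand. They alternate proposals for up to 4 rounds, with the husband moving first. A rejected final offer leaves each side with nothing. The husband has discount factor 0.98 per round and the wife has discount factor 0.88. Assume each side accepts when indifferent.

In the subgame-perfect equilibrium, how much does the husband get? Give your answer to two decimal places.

Round 4 (the wife proposes): rejection yields 0 for the husband; the wife offers 0 and keeps 1500.
Round 3 (the husband proposes): the wife can get 1500 next round, worth 0.88 × 1500 = 1320 now; the husband offers that and keeps 180.
Round 2 (the wife proposes): the husband can get 180 next round, worth 0.98 × 180 = 176.4 now, so the wife offers 176.4, keeping 1323.6.
Round 1 (the husband proposes): the wife can get 1323.6 next round, worth 0.88 × 1323.6 = 1164.768 now. The husband offers 1164.768 and keeps 1500 − 1164.768 = 335.232.

335.23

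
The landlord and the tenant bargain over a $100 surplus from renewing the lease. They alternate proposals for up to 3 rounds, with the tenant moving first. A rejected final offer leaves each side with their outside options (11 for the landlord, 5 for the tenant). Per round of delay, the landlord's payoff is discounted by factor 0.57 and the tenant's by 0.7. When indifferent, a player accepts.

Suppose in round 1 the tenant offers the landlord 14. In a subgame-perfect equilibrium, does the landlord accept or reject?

Round 3 (the tenant proposes): the landlord gets 11 if talks fail, so the tenant offers 11 and keeps 89.
Round 2 (the landlord proposes): the tenant can get 89 next round, worth 0.7 × 89 = 62.3 now; the landlord offers that and keeps 37.7.
So by rejecting in round 1, the landlord gets 37.7 next round, worth 0.57 × 37.7 = 21.489 now.
Offer 14 < 21.489, so the landlord rejects.

Reject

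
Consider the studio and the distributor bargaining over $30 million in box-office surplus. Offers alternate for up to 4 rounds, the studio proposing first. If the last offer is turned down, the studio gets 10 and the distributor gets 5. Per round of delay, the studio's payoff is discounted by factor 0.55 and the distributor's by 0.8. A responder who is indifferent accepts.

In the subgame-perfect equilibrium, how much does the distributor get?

Solve by backward induction from round 4.
Round 4 (the distributor proposes): the studio gets 10 if talks fail, so the distributor offers 10 and keeps 20.
Round 3 (the studio proposes): the distributor can get 20 next round, worth 0.8 × 20 = 16 now; the studio offers that and keeps 14.
Round 2 (the distributor proposes): the studio can get 14 next round, worth 0.55 × 14 = 7.7 now, so the distributor offers 7.7, keeping 22.3.
Round 1 (the studio proposes): the distributor can get 22.3 next round, worth 0.8 × 22.3 = 17.84 now; the studio offers that and keeps 12.16.

17.84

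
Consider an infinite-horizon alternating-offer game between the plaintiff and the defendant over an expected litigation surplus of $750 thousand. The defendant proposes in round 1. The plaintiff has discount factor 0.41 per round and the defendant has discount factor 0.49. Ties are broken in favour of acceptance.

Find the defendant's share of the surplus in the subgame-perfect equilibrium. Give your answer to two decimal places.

When the defendant proposes, the plaintiff accepts any offer worth at least 0.41 times what the plaintiff would get by proposing next round; and vice versa.
This gives x = 750 − 0.41y and y = 750 − 0.49x, where x and y are each side's share when it proposes.
Hence (1 − 0.41·0.49)x = 750(1 − 0.41), i.e. 0.7991·x = 442.5.
x ≈ 553.7480; the plaintiff's share is 750 − x ≈ 196.2520.

553.75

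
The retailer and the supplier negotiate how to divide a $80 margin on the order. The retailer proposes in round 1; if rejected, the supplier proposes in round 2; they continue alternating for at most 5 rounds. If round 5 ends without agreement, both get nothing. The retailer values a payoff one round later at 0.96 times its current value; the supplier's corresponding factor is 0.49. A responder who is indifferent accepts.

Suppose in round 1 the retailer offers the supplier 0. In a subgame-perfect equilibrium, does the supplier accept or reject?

Round 5 (the retailer proposes): the supplier will accept anything ≥ 0, so the retailer offers 0 and keeps 80.
Round 4 (the supplier proposes): the retailer can get 80 next round, worth 0.96 × 80 = 76.8 now. The supplier offers 76.8 and keeps 80 − 76.8 = 3.2.
Round 3 (the retailer proposes): the supplier can get 3.2 next round, worth 0.49 × 3.2 = 1.568 now. The retailer offers 1.568 and keeps 80 − 1.568 = 78.432.
Round 2 (the supplier proposes): the retailer can get 78.432 next round, worth 0.96 × 78.432 = 75.29472 now; the supplier offers that and keeps 4.70528.
So by rejecting in round 1, the supplier gets 4.70528 next round, worth 0.49 × 4.70528 = 2.3055872 now.
Offer 0 < 2.3055872, so the supplier rejects.

Reject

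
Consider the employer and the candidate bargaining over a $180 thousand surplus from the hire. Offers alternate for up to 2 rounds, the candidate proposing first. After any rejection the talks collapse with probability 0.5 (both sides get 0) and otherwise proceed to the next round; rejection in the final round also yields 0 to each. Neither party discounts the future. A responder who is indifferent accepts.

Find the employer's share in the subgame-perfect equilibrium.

90

Round 2 (the employer proposes): the candidate will accept anything ≥ 0, so the employer offers 0 and keeps 180.
Round 1 (the candidate proposes): rejecting gives the employer an expected 0.5 × 180 = 90; the candidate offers that and keeps 90.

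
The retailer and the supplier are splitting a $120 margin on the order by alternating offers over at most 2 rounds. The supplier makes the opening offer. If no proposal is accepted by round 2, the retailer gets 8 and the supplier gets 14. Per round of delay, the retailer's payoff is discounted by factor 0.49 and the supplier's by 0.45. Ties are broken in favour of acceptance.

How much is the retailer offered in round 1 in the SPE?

Round 2 (the retailer proposes): the supplier gets 14 if talks fail, so the retailer offers 14 and keeps 106.
Round 1 (the supplier proposes): the retailer can get 106 next round, worth 0.49 × 106 = 51.94 now, so the supplier offers 51.94, keeping 68.06.

51.94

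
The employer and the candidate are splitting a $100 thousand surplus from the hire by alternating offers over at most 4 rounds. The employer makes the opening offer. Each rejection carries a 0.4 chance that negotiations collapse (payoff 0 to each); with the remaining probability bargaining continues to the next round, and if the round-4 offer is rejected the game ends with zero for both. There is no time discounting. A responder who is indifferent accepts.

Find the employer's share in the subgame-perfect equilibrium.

54.4

Round 4 (the candidate proposes): rejection yields 0 for the employer; the candidate offers 0 and keeps 100.
Round 3 (the employer proposes): rejecting gives the candidate an expected 0.6 × 100 = 60, so the employer offers 60, keeping 40.
Round 2 (the candidate proposes): rejecting gives the employer an expected 0.6 × 40 = 24, so the candidate offers 24, keeping 76.
Round 1 (the employer proposes): rejecting gives the candidate an expected 0.6 × 76 = 45.6, so the employer offers 45.6, keeping 54.4.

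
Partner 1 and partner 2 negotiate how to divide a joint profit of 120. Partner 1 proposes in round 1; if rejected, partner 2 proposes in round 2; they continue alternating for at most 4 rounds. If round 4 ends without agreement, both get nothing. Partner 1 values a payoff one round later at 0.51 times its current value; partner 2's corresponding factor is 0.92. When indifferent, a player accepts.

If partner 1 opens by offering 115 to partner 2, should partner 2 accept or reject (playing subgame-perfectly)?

Accept

Work out partner 2's continuation value if the offer is rejected.
Round 4 (partner 2 proposes): partner 1 will accept anything ≥ 0, so partner 2 offers 0 and keeps 120.
Round 3 (partner 1 proposes): partner 2 can get 120 next round, worth 0.92 × 120 = 110.4 now, so partner 1 offers 110.4, keeping 9.6.
Round 2 (partner 2 proposes): partner 1 can get 9.6 next round, worth 0.51 × 9.6 = 4.896 now. Partner 2 offers 4.896 and keeps 120 − 4.896 = 115.104.
So by rejecting in round 1, partner 2 gets 115.104 next round, worth 0.92 × 115.104 = 105.89568 now.
Offer 115 ≥ 105.89568, so partner 2 accepts.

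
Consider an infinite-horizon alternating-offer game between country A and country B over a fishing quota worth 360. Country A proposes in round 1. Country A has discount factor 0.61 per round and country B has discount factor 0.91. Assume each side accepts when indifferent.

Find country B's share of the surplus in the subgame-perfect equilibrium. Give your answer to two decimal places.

287.17

When country A proposes, country B accepts any offer worth at least 0.91 times what country B would get by proposing next round; and vice versa.
This gives x = 360 − 0.91y and y = 360 − 0.61x, where x and y are each side's share when it proposes.
Hence (1 − 0.91·0.61)x = 360(1 − 0.91), i.e. 0.4449·x = 32.4.
x ≈ 72.8254; country B's share is 360 − x ≈ 287.1746.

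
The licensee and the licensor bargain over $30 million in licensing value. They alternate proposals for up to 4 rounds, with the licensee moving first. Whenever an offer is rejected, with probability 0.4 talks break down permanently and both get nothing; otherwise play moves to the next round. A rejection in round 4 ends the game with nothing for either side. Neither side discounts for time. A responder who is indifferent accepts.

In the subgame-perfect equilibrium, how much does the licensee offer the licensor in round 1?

13.68

Round 4 (the licensor proposes): the licensee will accept anything ≥ 0, so the licensor offers 0 and keeps 30.
Round 3 (the licensee proposes): rejecting gives the licensor an expected 0.6 × 30 = 18; the licensee offers that and keeps 12.
Round 2 (the licensor proposes): rejecting gives the licensee an expected 0.6 × 12 = 7.2, so the licensor offers 7.2, keeping 22.8.
Round 1 (the licensee proposes): rejecting gives the licensor an expected 0.6 × 22.8 = 13.68, so the licensee offers 13.68, keeping 16.32.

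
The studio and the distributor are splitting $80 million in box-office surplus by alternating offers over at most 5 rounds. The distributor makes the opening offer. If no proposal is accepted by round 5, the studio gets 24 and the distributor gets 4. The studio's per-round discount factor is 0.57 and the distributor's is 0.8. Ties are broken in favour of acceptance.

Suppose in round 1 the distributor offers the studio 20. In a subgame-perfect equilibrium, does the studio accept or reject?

Accept

Work out the studio's continuation value if the offer is rejected.
Round 5 (the distributor proposes): the studio gets 24 if talks fail, so the distributor offers 24 and keeps 56.
Round 4 (the studio proposes): the distributor can get 56 next round, worth 0.8 × 56 = 44.8 now, so the studio offers 44.8, keeping 35.2.
Round 3 (the distributor proposes): the studio can get 35.2 next round, worth 0.57 × 35.2 = 20.064 now; the distributor offers that and keeps 59.936.
Round 2 (the studio proposes): the distributor can get 59.936 next round, worth 0.8 × 59.936 = 47.9488 now; the studio offers that and keeps 32.0512.
So by rejecting in round 1, the studio gets 32.0512 next round, worth 0.57 × 32.0512 = 18.269184 now.
Offer 20 ≥ 18.269184, so the studio accepts.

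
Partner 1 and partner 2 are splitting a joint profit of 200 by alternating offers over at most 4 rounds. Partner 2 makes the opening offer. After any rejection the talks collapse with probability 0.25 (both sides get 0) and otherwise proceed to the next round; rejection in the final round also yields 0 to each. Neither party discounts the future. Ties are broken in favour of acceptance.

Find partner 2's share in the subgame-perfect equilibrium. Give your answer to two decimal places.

By backward induction:
Round 4 (partner 1 proposes): rejection yields 0 for partner 2; partner 1 offers 0 and keeps 200.
Round 3 (partner 2 proposes): rejecting gives partner 1 an expected 0.75 × 200 = 150. Partner 2 offers 150 and keeps 200 − 150 = 50.
Round 2 (partner 1 proposes): rejecting gives partner 2 an expected 0.75 × 50 = 37.5, so partner 1 offers 37.5, keeping 162.5.
Round 1 (partner 2 proposes): rejecting gives partner 1 an expected 0.75 × 162.5 = 121.875, so partner 2 offers 121.875, keeping 78.125.

78.13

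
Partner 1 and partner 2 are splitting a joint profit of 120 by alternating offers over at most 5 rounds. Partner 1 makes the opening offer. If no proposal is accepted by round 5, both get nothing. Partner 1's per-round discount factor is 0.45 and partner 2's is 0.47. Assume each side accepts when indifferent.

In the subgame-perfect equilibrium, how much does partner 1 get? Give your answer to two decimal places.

Round 5 (partner 1 proposes): partner 2 will accept anything ≥ 0, so partner 1 offers 0 and keeps 120.
Round 4 (partner 2 proposes): partner 1 can get 120 next round, worth 0.45 × 120 = 54 now; partner 2 offers that and keeps 66.
Round 3 (partner 1 proposes): partner 2 can get 66 next round, worth 0.47 × 66 = 31.02 now, so partner 1 offers 31.02, keeping 88.98.
Round 2 (partner 2 proposes): partner 1 can get 88.98 next round, worth 0.45 × 88.98 = 40.041 now; partner 2 offers that and keeps 79.959.
Round 1 (partner 1 proposes): partner 2 can get 79.959 next round, worth 0.47 × 79.959 = 37.58073 now; partner 1 offers that and keeps 82.41927.

82.42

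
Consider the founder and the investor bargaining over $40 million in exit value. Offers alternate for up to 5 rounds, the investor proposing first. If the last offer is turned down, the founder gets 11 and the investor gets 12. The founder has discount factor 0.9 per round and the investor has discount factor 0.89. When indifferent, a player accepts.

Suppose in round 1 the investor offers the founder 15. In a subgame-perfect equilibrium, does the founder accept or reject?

Round 5 (the investor proposes): the founder gets 11 if talks fail, so the investor offers 11 and keeps 29.
Round 4 (the founder proposes): the investor can get 29 next round, worth 0.89 × 29 = 25.81 now, so the founder offers 25.81, keeping 14.19.
Round 3 (the investor proposes): the founder can get 14.19 next round, worth 0.9 × 14.19 = 12.771 now. The investor offers 12.771 and keeps 40 − 12.771 = 27.229.
Round 2 (the founder proposes): the investor can get 27.229 next round, worth 0.89 × 27.229 = 24.23381 now; the founder offers that and keeps 15.76619.
So by rejecting in round 1, the founder gets 15.76619 next round, worth 0.9 × 15.76619 = 14.189571 now.
Offer 15 ≥ 14.189571, so the founder accepts.

Accept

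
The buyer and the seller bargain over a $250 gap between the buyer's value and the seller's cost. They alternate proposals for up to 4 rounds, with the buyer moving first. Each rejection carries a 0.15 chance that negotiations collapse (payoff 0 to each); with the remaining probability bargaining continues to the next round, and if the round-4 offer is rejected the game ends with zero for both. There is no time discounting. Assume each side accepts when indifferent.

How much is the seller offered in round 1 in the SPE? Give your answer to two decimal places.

185.41

Round 4 (the seller proposes): rejection yields 0 for the buyer; the seller offers 0 and keeps 250.
Round 3 (the buyer proposes): rejecting gives the seller an expected 0.85 × 250 = 212.5; the buyer offers that and keeps 37.5.
Round 2 (the seller proposes): rejecting gives the buyer an expected 0.85 × 37.5 = 31.875; the seller offers that and keeps 218.125.
Round 1 (the buyer proposes): rejecting gives the seller an expected 0.85 × 218.125 = 185.40625, so the buyer offers 185.40625, keeping 64.59375.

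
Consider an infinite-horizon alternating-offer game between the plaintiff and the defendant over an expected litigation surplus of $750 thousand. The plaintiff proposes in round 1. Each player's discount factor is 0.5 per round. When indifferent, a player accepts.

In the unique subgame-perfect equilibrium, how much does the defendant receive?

Let x be the plaintiff's share when the plaintiff proposes and y be the defendant's share when the defendant proposes.
The defendant accepts iff offered ≥ 0.5·y, so x = 750 − 0.5y. Symmetrically y = 750 − 0.5x.
Substituting: x = 750 − 0.5(750 − 0.5x), giving x(1 − 0.5·0.5) = 750(1 − 0.5).
So x = 750 × 0.5 / 0.75 = 500, and the defendant receives 750 − x = 250.

250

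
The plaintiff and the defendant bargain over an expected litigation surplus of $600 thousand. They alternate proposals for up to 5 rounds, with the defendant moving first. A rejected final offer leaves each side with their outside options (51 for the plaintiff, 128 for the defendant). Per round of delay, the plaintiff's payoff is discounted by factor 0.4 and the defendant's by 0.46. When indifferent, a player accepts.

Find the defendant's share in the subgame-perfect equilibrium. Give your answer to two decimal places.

Round 5 (the defendant proposes): the plaintiff gets 51 if talks fail, so the defendant offers 51 and keeps 549.
Round 4 (the plaintiff proposes): the defendant can get 549 next round, worth 0.46 × 549 = 252.54 now. The plaintiff offers 252.54 and keeps 600 − 252.54 = 347.46.
Round 3 (the defendant proposes): the plaintiff can get 347.46 next round, worth 0.4 × 347.46 = 138.984 now; the defendant offers that and keeps 461.016.
Round 2 (the plaintiff proposes): the defendant can get 461.016 next round, worth 0.46 × 461.016 = 212.06736 now, so the plaintiff offers 212.06736, keeping 387.93264.
Round 1 (the defendant proposes): the plaintiff can get 387.93264 next round, worth 0.4 × 387.93264 = 155.173056 now, so the defendant offers 155.173056, keeping 444.826944.

444.83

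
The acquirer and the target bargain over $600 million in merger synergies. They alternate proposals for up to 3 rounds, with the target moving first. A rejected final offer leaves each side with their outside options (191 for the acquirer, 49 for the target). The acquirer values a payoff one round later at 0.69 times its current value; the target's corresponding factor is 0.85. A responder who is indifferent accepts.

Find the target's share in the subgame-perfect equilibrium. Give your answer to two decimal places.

Round 3 (the target proposes): the acquirer gets 191 if talks fail, so the target offers 191 and keeps 409.
Round 2 (the acquirer proposes): the target can get 409 next round, worth 0.85 × 409 = 347.65 now, so the acquirer offers 347.65, keeping 252.35.
Round 1 (the target proposes): the acquirer can get 252.35 next round, worth 0.69 × 252.35 = 174.1215 now, so the target offers 174.1215, keeping 425.8785.

425.88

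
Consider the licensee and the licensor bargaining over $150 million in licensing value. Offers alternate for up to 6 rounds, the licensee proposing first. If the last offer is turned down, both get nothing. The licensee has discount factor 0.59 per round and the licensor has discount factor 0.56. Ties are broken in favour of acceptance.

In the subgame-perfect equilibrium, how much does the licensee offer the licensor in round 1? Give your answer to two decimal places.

54.99

Round 6 (the licensor proposes): the licensee will accept anything ≥ 0, so the licensor offers 0 and keeps 150.
Round 5 (the licensee proposes): the licensor can get 150 next round, worth 0.56 × 150 = 84 now. The licensee offers 84 and keeps 150 − 84 = 66.
Round 4 (the licensor proposes): the licensee can get 66 next round, worth 0.59 × 66 = 38.94 now, so the licensor offers 38.94, keeping 111.06.
Round 3 (the licensee proposes): the licensor can get 111.06 next round, worth 0.56 × 111.06 = 62.1936 now, so the licensee offers 62.1936, keeping 87.8064.
Round 2 (the licensor proposes): the licensee can get 87.8064 next round, worth 0.59 × 87.8064 = 51.805776 now. The licensor offers 51.805776 and keeps 150 − 51.805776 = 98.194224.
Round 1 (the licensee proposes): the licensor can get 98.194224 next round, worth 0.56 × 98.194224 = 54.98876544 now, so the licensee offers 54.98876544, keeping 95.01123456.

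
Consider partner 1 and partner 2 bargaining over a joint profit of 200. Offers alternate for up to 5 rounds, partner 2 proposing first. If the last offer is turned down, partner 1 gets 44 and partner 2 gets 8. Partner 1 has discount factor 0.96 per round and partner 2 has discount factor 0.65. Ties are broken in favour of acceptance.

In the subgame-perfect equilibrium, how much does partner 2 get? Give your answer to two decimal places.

73.73

By backward induction:
Round 5 (partner 2 proposes): partner 1 gets 44 if talks fail, so partner 2 offers 44 and keeps 156.
Round 4 (partner 1 proposes): partner 2 can get 156 next round, worth 0.65 × 156 = 101.4 now. Partner 1 offers 101.4 and keeps 200 − 101.4 = 98.6.
Round 3 (partner 2 proposes): partner 1 can get 98.6 next round, worth 0.96 × 98.6 = 94.656 now; partner 2 offers that and keeps 105.344.
Round 2 (partner 1 proposes): partner 2 can get 105.344 next round, worth 0.65 × 105.344 = 68.4736 now, so partner 1 offers 68.4736, keeping 131.5264.
Round 1 (partner 2 proposes): partner 1 can get 131.5264 next round, worth 0.96 × 131.5264 = 126.265344 now; partner 2 offers that and keeps 73.734656.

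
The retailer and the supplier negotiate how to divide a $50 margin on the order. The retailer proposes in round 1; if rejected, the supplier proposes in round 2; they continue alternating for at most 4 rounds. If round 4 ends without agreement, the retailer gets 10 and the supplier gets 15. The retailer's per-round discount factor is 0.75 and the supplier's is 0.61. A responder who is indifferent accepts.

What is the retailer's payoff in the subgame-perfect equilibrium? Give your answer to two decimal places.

31.21

Round 4 (the supplier proposes): the retailer gets 10 if talks fail, so the supplier offers 10 and keeps 40.
Round 3 (the retailer proposes): the supplier can get 40 next round, worth 0.61 × 40 = 24.4 now; the retailer offers that and keeps 25.6.
Round 2 (the supplier proposes): the retailer can get 25.6 next round, worth 0.75 × 25.6 = 19.2 now. The supplier offers 19.2 and keeps 50 − 19.2 = 30.8.
Round 1 (the retailer proposes): the supplier can get 30.8 next round, worth 0.61 × 30.8 = 18.788 now. The retailer offers 18.788 and keeps 50 − 18.788 = 31.212.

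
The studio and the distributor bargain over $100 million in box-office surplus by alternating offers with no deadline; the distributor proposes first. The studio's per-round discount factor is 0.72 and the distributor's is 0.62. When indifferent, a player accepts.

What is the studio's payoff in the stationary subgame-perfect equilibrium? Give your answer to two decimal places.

49.42

Let x be the distributor's share when the distributor proposes and y be the studio's share when the studio proposes.
The studio accepts iff offered ≥ 0.72·y, so x = 100 − 0.72y. Symmetrically y = 100 − 0.62x.
Substituting: x = 100 − 0.72(100 − 0.62x), giving x(1 − 0.62·0.72) = 100(1 − 0.72).
So x = 100 × 0.28 / 0.5536 ≈ 50.5780, and the studio receives 100 − x ≈ 49.4220.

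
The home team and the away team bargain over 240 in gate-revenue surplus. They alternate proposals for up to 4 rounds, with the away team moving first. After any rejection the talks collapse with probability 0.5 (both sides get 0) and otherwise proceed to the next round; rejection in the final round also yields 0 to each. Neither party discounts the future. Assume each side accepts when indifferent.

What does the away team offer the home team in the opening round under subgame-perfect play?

Round 4 (the home team proposes): rejection yields 0 for the away team; the home team offers 0 and keeps 240.
Round 3 (the away team proposes): rejecting gives the home team an expected 0.5 × 240 = 120. The away team offers 120 and keeps 240 − 120 = 120.
Round 2 (the home team proposes): rejecting gives the away team an expected 0.5 × 120 = 60. The home team offers 60 and keeps 240 − 60 = 180.
Round 1 (the away team proposes): rejecting gives the home team an expected 0.5 × 180 = 90, so the away team offers 90, keeping 150.

90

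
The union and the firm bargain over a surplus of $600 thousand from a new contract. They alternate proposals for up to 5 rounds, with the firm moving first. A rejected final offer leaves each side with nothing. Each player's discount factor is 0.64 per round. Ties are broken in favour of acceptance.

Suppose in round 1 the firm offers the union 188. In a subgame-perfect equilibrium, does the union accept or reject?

Reject

Round 5 (the firm proposes): the union will accept anything ≥ 0, so the firm offers 0 and keeps 600.
Round 4 (the union proposes): the firm can get 600 next round, worth 0.64 × 600 = 384 now, so the union offers 384, keeping 216.
Round 3 (the firm proposes): the union can get 216 next round, worth 0.64 × 216 = 138.24 now. The firm offers 138.24 and keeps 600 − 138.24 = 461.76.
Round 2 (the union proposes): the firm can get 461.76 next round, worth 0.64 × 461.76 = 295.5264 now; the union offers that and keeps 304.4736.
So by rejecting in round 1, the union gets 304.4736 next round, worth 0.64 × 304.4736 = 194.863104 now.
Offer 188 < 194.863104, so the union rejects.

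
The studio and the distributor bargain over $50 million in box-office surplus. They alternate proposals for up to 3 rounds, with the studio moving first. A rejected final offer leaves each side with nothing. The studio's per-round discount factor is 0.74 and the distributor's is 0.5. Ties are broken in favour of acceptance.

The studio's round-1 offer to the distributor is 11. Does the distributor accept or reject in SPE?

Accept

Round 3 (the studio proposes): the distributor will accept anything ≥ 0, so the studio offers 0 and keeps 50.
Round 2 (the distributor proposes): the studio can get 50 next round, worth 0.74 × 50 = 37 now; the distributor offers that and keeps 13.
So by rejecting in round 1, the distributor gets 13 next round, worth 0.5 × 13 = 6.5 now.
Offer 11 ≥ 6.5, so the distributor accepts.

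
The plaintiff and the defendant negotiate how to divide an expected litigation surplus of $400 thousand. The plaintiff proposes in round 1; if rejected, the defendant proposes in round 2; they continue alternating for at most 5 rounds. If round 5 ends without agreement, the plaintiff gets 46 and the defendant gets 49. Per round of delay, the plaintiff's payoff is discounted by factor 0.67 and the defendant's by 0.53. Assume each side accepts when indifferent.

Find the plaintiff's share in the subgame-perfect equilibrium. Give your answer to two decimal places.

299.02

Round 5 (the plaintiff proposes): the defendant gets 49 if talks fail, so the plaintiff offers 49 and keeps 351.
Round 4 (the defendant proposes): the plaintiff can get 351 next round, worth 0.67 × 351 = 235.17 now; the defendant offers that and keeps 164.83.
Round 3 (the plaintiff proposes): the defendant can get 164.83 next round, worth 0.53 × 164.83 = 87.3599 now, so the plaintiff offers 87.3599, keeping 312.6401.
Round 2 (the defendant proposes): the plaintiff can get 312.6401 next round, worth 0.67 × 312.6401 = 209.468867 now, so the defendant offers 209.468867, keeping 190.531133.
Round 1 (the plaintiff proposes): the defendant can get 190.531133 next round, worth 0.53 × 190.531133 = 100.98150049 now, so the plaintiff offers 100.98150049, keeping 299.01849951.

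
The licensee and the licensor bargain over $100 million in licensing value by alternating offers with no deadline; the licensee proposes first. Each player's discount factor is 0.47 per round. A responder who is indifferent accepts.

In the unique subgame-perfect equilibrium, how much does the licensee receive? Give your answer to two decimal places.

68.03

In a stationary SPE each proposer offers the other exactly their discounted continuation value.
If the licensee keeps x when proposing and the licensor keeps y when proposing, then x = 100 − 0.47y and y = 100 − 0.47x.
Solving: x = 100(1 − 0.47) / (1 − 0.47·0.47) = 53 / 0.7791 ≈ 68.0272.
The licensor gets 100 − 68.0272 ≈ 31.9728.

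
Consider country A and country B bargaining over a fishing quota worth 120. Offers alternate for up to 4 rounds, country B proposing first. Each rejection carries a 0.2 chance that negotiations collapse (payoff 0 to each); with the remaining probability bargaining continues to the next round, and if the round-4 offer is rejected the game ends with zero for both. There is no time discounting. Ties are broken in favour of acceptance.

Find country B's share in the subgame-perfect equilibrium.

Round 4 (country A proposes): country B will accept anything ≥ 0, so country A offers 0 and keeps 120.
Round 3 (country B proposes): rejecting gives country A an expected 0.8 × 120 = 96. Country B offers 96 and keeps 120 − 96 = 24.
Round 2 (country A proposes): rejecting gives country B an expected 0.8 × 24 = 19.2, so country A offers 19.2, keeping 100.8.
Round 1 (country B proposes): rejecting gives country A an expected 0.8 × 100.8 = 80.64. Country B offers 80.64 and keeps 120 − 80.64 = 39.36.

39.36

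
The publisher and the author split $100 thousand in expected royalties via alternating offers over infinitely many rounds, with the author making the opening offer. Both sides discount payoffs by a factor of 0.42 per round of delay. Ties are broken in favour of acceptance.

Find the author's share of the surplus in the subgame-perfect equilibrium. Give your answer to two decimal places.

70.42

Let x be the author's share when the author proposes and y be the publisher's share when the publisher proposes.
The publisher accepts iff offered ≥ 0.42·y, so x = 100 − 0.42y. Symmetrically y = 100 − 0.42x.
Substituting: x = 100 − 0.42(100 − 0.42x), giving x(1 − 0.42·0.42) = 100(1 − 0.42).
So x = 100 × 0.58 / 0.8236 ≈ 70.4225, and the publisher receives 100 − x ≈ 29.5775.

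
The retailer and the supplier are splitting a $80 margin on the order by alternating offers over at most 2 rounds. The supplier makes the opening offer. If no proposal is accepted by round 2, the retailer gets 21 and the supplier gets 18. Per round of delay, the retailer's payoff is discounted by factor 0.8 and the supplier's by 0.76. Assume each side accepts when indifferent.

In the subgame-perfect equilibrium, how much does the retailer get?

Work backward from the last round.
Round 2 (the retailer proposes): the supplier gets 18 if talks fail, so the retailer offers 18 and keeps 62.
Round 1 (the supplier proposes): the retailer can get 62 next round, worth 0.8 × 62 = 49.6 now. The supplier offers 49.6 and keeps 80 − 49.6 = 30.4.

49.6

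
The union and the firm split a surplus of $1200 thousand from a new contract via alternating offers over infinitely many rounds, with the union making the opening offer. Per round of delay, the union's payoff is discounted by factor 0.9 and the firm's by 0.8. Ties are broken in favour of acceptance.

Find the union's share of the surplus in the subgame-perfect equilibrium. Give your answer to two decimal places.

857.14

When the union proposes, the firm accepts any offer worth at least 0.8 times what the firm would get by proposing next round; and vice versa.
This gives x = 1200 − 0.8y and y = 1200 − 0.9x, where x and y are each side's share when it proposes.
Hence (1 − 0.8·0.9)x = 1200(1 − 0.8), i.e. 0.28·x = 240.
x ≈ 857.1429; the firm's share is 1200 − x ≈ 342.8571.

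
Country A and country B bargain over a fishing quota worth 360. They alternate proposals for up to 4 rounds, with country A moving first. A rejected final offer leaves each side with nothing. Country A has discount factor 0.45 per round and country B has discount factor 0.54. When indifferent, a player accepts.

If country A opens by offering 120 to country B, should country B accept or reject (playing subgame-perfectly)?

Reject

Round 4 (country B proposes): country A will accept anything ≥ 0, so country B offers 0 and keeps 360.
Round 3 (country A proposes): country B can get 360 next round, worth 0.54 × 360 = 194.4 now, so country A offers 194.4, keeping 165.6.
Round 2 (country B proposes): country A can get 165.6 next round, worth 0.45 × 165.6 = 74.52 now; country B offers that and keeps 285.48.
So by rejecting in round 1, country B gets 285.48 next round, worth 0.54 × 285.48 = 154.1592 now.
Offer 120 < 154.1592, so country B rejects.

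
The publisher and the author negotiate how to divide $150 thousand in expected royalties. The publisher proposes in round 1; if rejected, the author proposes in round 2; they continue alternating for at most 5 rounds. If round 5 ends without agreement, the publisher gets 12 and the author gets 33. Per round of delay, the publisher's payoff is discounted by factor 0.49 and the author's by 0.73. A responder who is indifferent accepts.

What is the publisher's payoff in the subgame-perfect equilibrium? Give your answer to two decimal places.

69.96

Round 5 (the publisher proposes): the author gets 33 if talks fail, so the publisher offers 33 and keeps 117.
Round 4 (the author proposes): the publisher can get 117 next round, worth 0.49 × 117 = 57.33 now. The author offers 57.33 and keeps 150 − 57.33 = 92.67.
Round 3 (the publisher proposes): the author can get 92.67 next round, worth 0.73 × 92.67 = 67.6491 now; the publisher offers that and keeps 82.3509.
Round 2 (the author proposes): the publisher can get 82.3509 next round, worth 0.49 × 82.3509 = 40.351941 now. The author offers 40.351941 and keeps 150 − 40.351941 = 109.648059.
Round 1 (the publisher proposes): the author can get 109.648059 next round, worth 0.73 × 109.648059 = 80.04308307 now; the publisher offers that and keeps 69.95691693.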